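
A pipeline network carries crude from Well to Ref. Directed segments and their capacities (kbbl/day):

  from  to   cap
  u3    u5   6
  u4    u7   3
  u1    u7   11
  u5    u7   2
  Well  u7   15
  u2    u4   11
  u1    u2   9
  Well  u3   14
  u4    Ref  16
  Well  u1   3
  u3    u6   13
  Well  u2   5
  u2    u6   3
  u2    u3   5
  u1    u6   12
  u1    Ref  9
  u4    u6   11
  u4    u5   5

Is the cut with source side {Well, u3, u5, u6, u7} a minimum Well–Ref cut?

Given cut capacity: 3 + 5 = 8.
Augment Well→u1→Ref: bottleneck 3, flow now 3.
Augment Well→u2→u4→Ref: bottleneck 5, flow now 8.
No augmenting path remains; maximum flow = 8.
Cut capacity 8 equals the max flow, so it is a minimum cut.

Yes — it is a minimum cut (capacity 8).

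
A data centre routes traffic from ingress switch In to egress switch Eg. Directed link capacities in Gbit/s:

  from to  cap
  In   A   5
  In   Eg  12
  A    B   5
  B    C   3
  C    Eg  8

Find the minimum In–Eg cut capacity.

Augment In→Eg: bottleneck 12, flow now 12.
Augment In→A→B→C→Eg: bottleneck 3, flow now 15.
No augmenting path remains; maximum flow = 15.
By max-flow min-cut, the minimum cut capacity equals the max flow.
In the residual graph, reachable from In: {In, A, B}.
Min-cut edges: In→Eg (12), B→C (3); capacity 12 + 3 = 15.

15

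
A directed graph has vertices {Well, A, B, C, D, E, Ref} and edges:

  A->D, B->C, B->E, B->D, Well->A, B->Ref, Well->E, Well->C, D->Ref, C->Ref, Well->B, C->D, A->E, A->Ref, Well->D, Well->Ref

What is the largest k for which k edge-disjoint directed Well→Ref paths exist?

5

Assign every edge capacity 1; by Menger, the answer equals the max flow.
Path Well→Ref (+1); total 1.
Path Well→A→Ref (+1); total 2.
Path Well→B→Ref (+1); total 3.
Path Well→C→Ref (+1); total 4.
Path Well→D→Ref (+1); total 5.
No residual Well→Ref path; max flow = 5.
Certifying cut of size 5: {Well→A, Well→B, Well→C, Well→D, Well→Ref}.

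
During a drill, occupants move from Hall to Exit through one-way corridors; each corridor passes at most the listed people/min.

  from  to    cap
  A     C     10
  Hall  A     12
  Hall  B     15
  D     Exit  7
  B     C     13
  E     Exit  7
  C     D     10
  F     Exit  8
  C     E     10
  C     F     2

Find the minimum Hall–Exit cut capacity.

Augment Hall→A→C→D→Exit: bottleneck 7, flow now 7.
Augment Hall→A→C→E→Exit: bottleneck 3, flow now 10.
Augment Hall→B→C→E→Exit: bottleneck 4, flow now 14.
Augment Hall→B→C→F→Exit: bottleneck 2, flow now 16.
No augmenting path remains; maximum flow = 16.
By max-flow min-cut, the minimum cut capacity equals the max flow.
In the residual graph, reachable from Hall: {Hall, A, B, C, D, E}.
Min-cut edges: C→F (2), D→Exit (7), E→Exit (7); capacity 2 + 7 + 7 = 16.

16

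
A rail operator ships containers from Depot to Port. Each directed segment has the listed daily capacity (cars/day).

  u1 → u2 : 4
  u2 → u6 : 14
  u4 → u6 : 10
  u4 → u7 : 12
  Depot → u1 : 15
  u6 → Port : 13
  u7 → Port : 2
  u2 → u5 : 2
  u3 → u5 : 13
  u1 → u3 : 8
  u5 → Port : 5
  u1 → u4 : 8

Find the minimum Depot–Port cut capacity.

15

Augment Depot→u1→u2→u5→Port: bottleneck 2, flow now 2.
Augment Depot→u1→u2→u6→Port: bottleneck 2, flow now 4.
Augment Depot→u1→u3→u5→Port: bottleneck 3, flow now 7.
Augment Depot→u1→u4→u6→Port: bottleneck 8, flow now 15.
No augmenting path remains; maximum flow = 15.
By max-flow min-cut, the minimum cut capacity equals the max flow.
In the residual graph, reachable from Depot: {Depot}.
Min-cut edges: Depot→u1 (15); capacity 15 = 15.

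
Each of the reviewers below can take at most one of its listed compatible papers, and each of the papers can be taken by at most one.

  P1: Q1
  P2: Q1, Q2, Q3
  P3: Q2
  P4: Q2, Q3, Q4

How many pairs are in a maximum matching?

4

Unit-capacity flow: source→left, listed edges, right→sink; max matching = max flow.
Augmenting path P1→Q1 (+1); matched 1.
Augmenting path P2→Q2 (+1); matched 2.
Augmenting path P4→Q3 (+1); matched 3.
Augmenting path P3→Q2→P2→Q3→P4→Q4 (+1); matched 4.
No augmenting path remains; maximum matching = 4.
König certificate: {P1, P2, P3, P4} is a vertex cover of size 4 (every listed pair touches it), so no matching can be larger.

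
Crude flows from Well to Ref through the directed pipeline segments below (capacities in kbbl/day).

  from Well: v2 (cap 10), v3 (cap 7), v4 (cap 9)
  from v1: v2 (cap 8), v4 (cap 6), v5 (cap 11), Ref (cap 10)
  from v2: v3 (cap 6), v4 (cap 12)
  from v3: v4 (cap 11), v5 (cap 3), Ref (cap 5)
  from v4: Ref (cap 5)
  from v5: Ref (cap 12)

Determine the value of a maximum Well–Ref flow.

13

Augment Well→v3→Ref: bottleneck 5, flow now 5.
Augment Well→v4→Ref: bottleneck 5, flow now 10.
Augment Well→v3→v5→Ref: bottleneck 2, flow now 12.
Augment Well→v2→v3→v5→Ref: bottleneck 1, flow now 13.
No augmenting path remains; maximum flow = 13.
In the residual graph, reachable from Well: {Well, v2, v3, v4}.
Min-cut edges: v3→v5 (3), v3→Ref (5), v4→Ref (5); capacity 3 + 5 + 5 = 13.
This cut is saturated, so no flow can exceed 13.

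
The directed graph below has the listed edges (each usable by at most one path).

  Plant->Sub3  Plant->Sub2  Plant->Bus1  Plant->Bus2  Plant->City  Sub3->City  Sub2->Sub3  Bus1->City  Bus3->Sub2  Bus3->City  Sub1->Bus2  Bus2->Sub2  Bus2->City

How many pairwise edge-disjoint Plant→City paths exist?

4

Assign every edge capacity 1; by Menger, the answer equals the max flow.
Path Plant→City (+1); total 1.
Path Plant→Sub3→City (+1); total 2.
Path Plant→Bus1→City (+1); total 3.
Path Plant→Bus2→City (+1); total 4.
No residual Plant→City path; max flow = 4.
Certifying cut of size 4: {Plant→Bus1, Plant→Bus2, Plant→City, Sub3→City}.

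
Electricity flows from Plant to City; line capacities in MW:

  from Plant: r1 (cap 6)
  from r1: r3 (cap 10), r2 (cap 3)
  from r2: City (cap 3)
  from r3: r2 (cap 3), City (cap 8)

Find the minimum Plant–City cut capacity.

Augment Plant→r1→r2→City: bottleneck 3, flow now 3.
Augment Plant→r1→r3→City: bottleneck 3, flow now 6.
No augmenting path remains; maximum flow = 6.
By max-flow min-cut, the minimum cut capacity equals the max flow.
In the residual graph, reachable from Plant: {Plant}.
Min-cut edges: Plant→r1 (6); capacity 6 = 6.

6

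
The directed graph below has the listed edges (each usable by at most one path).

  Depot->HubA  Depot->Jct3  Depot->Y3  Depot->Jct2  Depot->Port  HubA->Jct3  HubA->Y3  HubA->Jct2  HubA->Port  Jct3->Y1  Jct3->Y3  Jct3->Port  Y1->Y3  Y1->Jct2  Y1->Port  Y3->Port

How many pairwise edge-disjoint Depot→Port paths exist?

Assign every edge capacity 1; by Menger, the answer equals the max flow.
Path Depot→Port (+1); total 1.
Path Depot→HubA→Port (+1); total 2.
Path Depot→Jct3→Port (+1); total 3.
Path Depot→Y3→Port (+1); total 4.
No residual Depot→Port path; max flow = 4.
Certifying cut of size 4: {Depot→HubA, Depot→Jct3, Depot→Port, Depot→Y3}.

4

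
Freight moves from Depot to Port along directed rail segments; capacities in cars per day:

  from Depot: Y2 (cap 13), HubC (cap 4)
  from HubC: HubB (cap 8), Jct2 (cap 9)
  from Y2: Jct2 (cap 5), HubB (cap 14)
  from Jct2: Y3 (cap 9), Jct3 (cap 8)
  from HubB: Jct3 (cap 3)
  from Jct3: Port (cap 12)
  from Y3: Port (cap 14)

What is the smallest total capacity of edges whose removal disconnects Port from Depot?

12

Augment Depot→HubC→Jct2→Jct3→Port: bottleneck 4, flow now 4.
Augment Depot→Y2→Jct2→Jct3→Port: bottleneck 4, flow now 8.
Augment Depot→Y2→Jct2→Y3→Port: bottleneck 1, flow now 9.
Augment Depot→Y2→HubB→Jct3→Port: bottleneck 3, flow now 12.
No augmenting path remains; maximum flow = 12.
By max-flow min-cut, the minimum cut capacity equals the max flow.
In the residual graph, reachable from Depot: {Depot, Y2, HubB}.
Min-cut edges: Depot→HubC (4), Y2→Jct2 (5), HubB→Jct3 (3); capacity 4 + 5 + 3 = 12.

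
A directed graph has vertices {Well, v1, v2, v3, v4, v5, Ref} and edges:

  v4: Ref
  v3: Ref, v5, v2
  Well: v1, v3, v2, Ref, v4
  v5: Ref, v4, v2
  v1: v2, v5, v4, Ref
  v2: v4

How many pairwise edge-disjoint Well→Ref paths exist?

4

Assign every edge capacity 1; by Menger, the answer equals the max flow.
Path Well→Ref (+1); total 1.
Path Well→v1→Ref (+1); total 2.
Path Well→v3→Ref (+1); total 3.
Path Well→v4→Ref (+1); total 4.
No residual Well→Ref path; max flow = 4.
Certifying cut of size 4: {Well→Ref, Well→v1, Well→v3, v4→Ref}.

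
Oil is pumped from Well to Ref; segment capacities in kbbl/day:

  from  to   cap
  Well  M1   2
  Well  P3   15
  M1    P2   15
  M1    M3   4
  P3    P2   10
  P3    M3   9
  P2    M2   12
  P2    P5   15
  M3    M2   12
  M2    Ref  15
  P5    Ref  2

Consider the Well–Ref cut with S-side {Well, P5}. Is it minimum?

Given cut capacity: 2 + 15 + 2 = 19.
Augment Well→M1→P2→M2→Ref: bottleneck 2, flow now 2.
Augment Well→P3→P2→M2→Ref: bottleneck 10, flow now 12.
Augment Well→P3→M3→M2→Ref: bottleneck 3, flow now 15.
Augment Well→P3→M3→M2→P2→P5→Ref: bottleneck 2, flow now 17. (uses reverse residual edge)
No augmenting path remains; maximum flow = 17.
In the residual graph, reachable from Well: {Well}.
Min-cut edges: Well→M1 (2), Well→P3 (15); capacity 2 + 15 = 17.
Cut capacity 19 exceeds the max flow 17, so it is not minimum.

No — its capacity is 19, but the minimum cut has capacity 17.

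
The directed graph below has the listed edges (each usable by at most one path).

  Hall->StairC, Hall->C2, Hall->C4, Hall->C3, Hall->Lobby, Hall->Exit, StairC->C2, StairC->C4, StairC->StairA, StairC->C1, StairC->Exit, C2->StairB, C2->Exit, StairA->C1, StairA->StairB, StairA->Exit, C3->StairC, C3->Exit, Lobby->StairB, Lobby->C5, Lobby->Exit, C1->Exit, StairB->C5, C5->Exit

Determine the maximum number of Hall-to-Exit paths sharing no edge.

Assign every edge capacity 1; by Menger, the answer equals the max flow.
Path Hall→Exit (+1); total 1.
Path Hall→StairC→Exit (+1); total 2.
Path Hall→C2→Exit (+1); total 3.
Path Hall→C3→Exit (+1); total 4.
Path Hall→Lobby→Exit (+1); total 5.
No residual Hall→Exit path; max flow = 5.
Certifying cut of size 5: {Hall→C2, Hall→C3, Hall→Exit, Hall→Lobby, Hall→StairC}.

5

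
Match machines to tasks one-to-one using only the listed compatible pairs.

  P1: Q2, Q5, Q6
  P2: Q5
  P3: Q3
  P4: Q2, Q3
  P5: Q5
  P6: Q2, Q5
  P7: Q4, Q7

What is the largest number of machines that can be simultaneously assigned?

5

Unit-capacity flow: source→left, listed edges, right→sink; max matching = max flow.
Augmenting path P1→Q2 (+1); matched 1.
Augmenting path P2→Q5 (+1); matched 2.
Augmenting path P3→Q3 (+1); matched 3.
Augmenting path P7→Q4 (+1); matched 4.
Augmenting path P4→Q2→P1→Q6 (+1); matched 5.
No augmenting path remains; maximum matching = 5.
König certificate: {P1, P7, Q2, Q3, Q5} is a vertex cover of size 5 (every listed pair touches it), so no matching can be larger.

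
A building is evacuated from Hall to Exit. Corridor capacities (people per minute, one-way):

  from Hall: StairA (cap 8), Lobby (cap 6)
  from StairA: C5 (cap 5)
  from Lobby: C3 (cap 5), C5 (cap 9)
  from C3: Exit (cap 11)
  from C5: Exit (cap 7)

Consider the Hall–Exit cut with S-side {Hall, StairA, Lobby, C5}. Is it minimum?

No — its capacity is 12, but the minimum cut has capacity 11.

Given cut capacity: 5 + 7 = 12.
Augment Hall→StairA→C5→Exit: bottleneck 5, flow now 5.
Augment Hall→Lobby→C3→Exit: bottleneck 5, flow now 10.
Augment Hall→Lobby→C5→Exit: bottleneck 1, flow now 11.
No augmenting path remains; maximum flow = 11.
In the residual graph, reachable from Hall: {Hall, StairA}.
Min-cut edges: Hall→Lobby (6), StairA→C5 (5); capacity 6 + 5 = 11.
Cut capacity 12 exceeds the max flow 11, so it is not minimum.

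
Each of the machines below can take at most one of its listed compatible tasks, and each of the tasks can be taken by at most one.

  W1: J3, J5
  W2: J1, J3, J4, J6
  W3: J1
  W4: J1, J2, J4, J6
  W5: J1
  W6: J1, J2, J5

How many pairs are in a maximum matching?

Unit-capacity flow: source→left, listed edges, right→sink; max matching = max flow.
Augmenting path W1→J3 (+1); matched 1.
Augmenting path W2→J1 (+1); matched 2.
Augmenting path W4→J2 (+1); matched 3.
Augmenting path W6→J5 (+1); matched 4.
Augmenting path W3→J1→W2→J4 (+1); matched 5.
No augmenting path remains; maximum matching = 5.
König certificate: {W1, W2, W4, W6, J1} is a vertex cover of size 5 (every listed pair touches it), so no matching can be larger.

5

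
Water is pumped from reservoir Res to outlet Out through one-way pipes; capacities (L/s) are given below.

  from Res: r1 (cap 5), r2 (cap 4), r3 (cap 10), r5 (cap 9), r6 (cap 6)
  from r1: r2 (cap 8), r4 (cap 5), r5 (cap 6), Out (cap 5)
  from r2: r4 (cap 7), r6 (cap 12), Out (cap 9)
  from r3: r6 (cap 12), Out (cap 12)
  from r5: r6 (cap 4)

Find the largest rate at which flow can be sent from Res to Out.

Augment Res→r1→Out: bottleneck 5, flow now 5.
Augment Res→r2→Out: bottleneck 4, flow now 9.
Augment Res→r3→Out: bottleneck 10, flow now 19.
No augmenting path remains; maximum flow = 19.
In the residual graph, reachable from Res: {Res, r5, r6}.
Min-cut edges: Res→r1 (5), Res→r2 (4), Res→r3 (10); capacity 5 + 4 + 10 = 19.
This cut is saturated, so no flow can exceed 19.

19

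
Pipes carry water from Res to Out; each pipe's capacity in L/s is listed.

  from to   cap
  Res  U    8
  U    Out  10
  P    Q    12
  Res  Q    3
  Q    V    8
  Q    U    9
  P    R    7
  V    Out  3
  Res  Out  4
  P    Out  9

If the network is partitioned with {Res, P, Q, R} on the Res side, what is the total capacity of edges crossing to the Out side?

38

Edges leaving {Res, P, Q, R}: Res→U (8), Res→Out (4), P→Out (9), Q→U (9), Q→V (8).
Cut capacity = 8 + 4 + 9 + 9 + 8 = 38.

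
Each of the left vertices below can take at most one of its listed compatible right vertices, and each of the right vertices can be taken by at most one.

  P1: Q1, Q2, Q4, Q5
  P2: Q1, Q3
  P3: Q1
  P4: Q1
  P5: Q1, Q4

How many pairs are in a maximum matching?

4

Unit-capacity flow: source→left, listed edges, right→sink; max matching = max flow.
Augmenting path P1→Q1 (+1); matched 1.
Augmenting path P2→Q3 (+1); matched 2.
Augmenting path P5→Q4 (+1); matched 3.
Augmenting path P3→Q1→P1→Q2 (+1); matched 4.
No augmenting path remains; maximum matching = 4.
König certificate: {P1, P2, P5, Q1} is a vertex cover of size 4 (every listed pair touches it), so no matching can be larger.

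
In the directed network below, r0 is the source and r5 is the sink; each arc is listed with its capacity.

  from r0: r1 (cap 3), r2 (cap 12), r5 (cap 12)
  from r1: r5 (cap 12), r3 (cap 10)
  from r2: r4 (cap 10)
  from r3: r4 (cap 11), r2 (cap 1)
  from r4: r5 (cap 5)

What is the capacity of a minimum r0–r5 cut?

Augment r0→r5: bottleneck 12, flow now 12.
Augment r0→r1→r5: bottleneck 3, flow now 15.
Augment r0→r2→r4→r5: bottleneck 5, flow now 20.
No augmenting path remains; maximum flow = 20.
By max-flow min-cut, the minimum cut capacity equals the max flow.
In the residual graph, reachable from r0: {r0, r2, r4}.
Min-cut edges: r0→r1 (3), r0→r5 (12), r4→r5 (5); capacity 3 + 12 + 5 = 20.

20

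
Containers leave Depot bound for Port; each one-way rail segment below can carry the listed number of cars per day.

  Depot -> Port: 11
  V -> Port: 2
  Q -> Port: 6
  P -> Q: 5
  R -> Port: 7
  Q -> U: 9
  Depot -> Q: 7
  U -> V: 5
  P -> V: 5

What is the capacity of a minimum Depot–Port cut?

Augment Depot→Port: bottleneck 11, flow now 11.
Augment Depot→Q→Port: bottleneck 6, flow now 17.
Augment Depot→Q→U→V→Port: bottleneck 1, flow now 18.
No augmenting path remains; maximum flow = 18.
By max-flow min-cut, the minimum cut capacity equals the max flow.
In the residual graph, reachable from Depot: {Depot}.
Min-cut edges: Depot→Q (7), Depot→Port (11); capacity 7 + 11 = 18.

18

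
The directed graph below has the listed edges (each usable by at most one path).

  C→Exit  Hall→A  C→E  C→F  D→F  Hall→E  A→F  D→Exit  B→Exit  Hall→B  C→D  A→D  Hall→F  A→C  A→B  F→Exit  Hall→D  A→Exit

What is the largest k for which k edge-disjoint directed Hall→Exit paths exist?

Assign every edge capacity 1; by Menger, the answer equals the max flow.
Path Hall→A→Exit (+1); total 1.
Path Hall→B→Exit (+1); total 2.
Path Hall→D→Exit (+1); total 3.
Path Hall→F→Exit (+1); total 4.
No residual Hall→Exit path; max flow = 4.
Certifying cut of size 4: {Hall→A, Hall→B, Hall→D, Hall→F}.

4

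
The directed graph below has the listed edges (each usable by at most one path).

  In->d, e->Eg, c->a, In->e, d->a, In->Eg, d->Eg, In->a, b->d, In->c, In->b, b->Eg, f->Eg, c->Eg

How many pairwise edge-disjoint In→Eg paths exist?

5

Assign every edge capacity 1; by Menger, the answer equals the max flow.
Path In→Eg (+1); total 1.
Path In→b→Eg (+1); total 2.
Path In→c→Eg (+1); total 3.
Path In→d→Eg (+1); total 4.
Path In→e→Eg (+1); total 5.
No residual In→Eg path; max flow = 5.
Certifying cut of size 5: {In→Eg, In→b, In→c, In→d, In→e}.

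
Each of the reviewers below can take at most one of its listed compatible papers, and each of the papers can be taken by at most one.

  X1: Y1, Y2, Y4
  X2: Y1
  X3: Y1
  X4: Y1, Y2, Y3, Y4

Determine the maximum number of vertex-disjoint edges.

Unit-capacity flow: source→left, listed edges, right→sink; max matching = max flow.
Augmenting path X1→Y1 (+1); matched 1.
Augmenting path X4→Y2 (+1); matched 2.
Augmenting path X2→Y1→X1→Y4 (+1); matched 3.
No augmenting path remains; maximum matching = 3.
König certificate: {X1, X4, Y1} is a vertex cover of size 3 (every listed pair touches it), so no matching can be larger.

3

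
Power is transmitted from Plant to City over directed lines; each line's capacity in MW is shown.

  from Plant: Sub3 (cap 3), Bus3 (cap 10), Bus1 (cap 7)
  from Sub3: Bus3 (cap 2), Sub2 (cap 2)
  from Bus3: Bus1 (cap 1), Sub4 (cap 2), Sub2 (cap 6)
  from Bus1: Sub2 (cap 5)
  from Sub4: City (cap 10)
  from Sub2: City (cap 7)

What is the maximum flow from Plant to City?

9

Augment Plant→Sub3→Sub2→City: bottleneck 2, flow now 2.
Augment Plant→Bus3→Sub4→City: bottleneck 2, flow now 4.
Augment Plant→Bus3→Sub2→City: bottleneck 5, flow now 9.
No augmenting path remains; maximum flow = 9.
In the residual graph, reachable from Plant: {Plant, Sub3, Bus3, Bus1, Sub2}.
Min-cut edges: Bus3→Sub4 (2), Sub2→City (7); capacity 2 + 7 = 9.
This cut is saturated, so no flow can exceed 9.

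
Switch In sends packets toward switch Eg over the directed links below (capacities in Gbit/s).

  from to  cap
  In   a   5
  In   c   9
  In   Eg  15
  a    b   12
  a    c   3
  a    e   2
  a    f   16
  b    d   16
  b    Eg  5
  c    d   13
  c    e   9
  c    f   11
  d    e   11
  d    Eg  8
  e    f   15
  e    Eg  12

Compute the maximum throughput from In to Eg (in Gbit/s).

29

Augment In→Eg: bottleneck 15, flow now 15.
Augment In→a→b→Eg: bottleneck 5, flow now 20.
Augment In→c→d→Eg: bottleneck 8, flow now 28.
Augment In→c→e→Eg: bottleneck 1, flow now 29.
No augmenting path remains; maximum flow = 29.
In the residual graph, reachable from In: {In}.
Min-cut edges: In→a (5), In→c (9), In→Eg (15); capacity 5 + 9 + 15 = 29.
This cut is saturated, so no flow can exceed 29.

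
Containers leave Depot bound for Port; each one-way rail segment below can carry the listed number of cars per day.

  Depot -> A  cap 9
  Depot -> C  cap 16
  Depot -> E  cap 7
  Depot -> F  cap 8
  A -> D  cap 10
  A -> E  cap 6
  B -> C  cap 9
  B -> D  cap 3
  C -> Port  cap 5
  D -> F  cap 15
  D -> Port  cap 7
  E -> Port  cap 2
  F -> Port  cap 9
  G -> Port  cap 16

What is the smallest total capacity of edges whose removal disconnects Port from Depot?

23

Augment Depot→C→Port: bottleneck 5, flow now 5.
Augment Depot→E→Port: bottleneck 2, flow now 7.
Augment Depot→F→Port: bottleneck 8, flow now 15.
Augment Depot→A→D→Port: bottleneck 7, flow now 22.
Augment Depot→A→D→F→Port: bottleneck 1, flow now 23.
No augmenting path remains; maximum flow = 23.
By max-flow min-cut, the minimum cut capacity equals the max flow.
In the residual graph, reachable from Depot: {Depot, A, C, D, E, F}.
Min-cut edges: C→Port (5), D→Port (7), E→Port (2), F→Port (9); capacity 5 + 7 + 2 + 9 = 23.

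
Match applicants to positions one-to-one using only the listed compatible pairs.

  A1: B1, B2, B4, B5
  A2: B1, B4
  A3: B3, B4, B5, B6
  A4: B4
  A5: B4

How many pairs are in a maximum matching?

4

Unit-capacity flow: source→left, listed edges, right→sink; max matching = max flow.
Augmenting path A1→B1 (+1); matched 1.
Augmenting path A2→B4 (+1); matched 2.
Augmenting path A3→B3 (+1); matched 3.
Augmenting path A4→B4→A2→B1→A1→B2 (+1); matched 4.
No augmenting path remains; maximum matching = 4.
König certificate: {A1, A2, A3, B4} is a vertex cover of size 4 (every listed pair touches it), so no matching can be larger.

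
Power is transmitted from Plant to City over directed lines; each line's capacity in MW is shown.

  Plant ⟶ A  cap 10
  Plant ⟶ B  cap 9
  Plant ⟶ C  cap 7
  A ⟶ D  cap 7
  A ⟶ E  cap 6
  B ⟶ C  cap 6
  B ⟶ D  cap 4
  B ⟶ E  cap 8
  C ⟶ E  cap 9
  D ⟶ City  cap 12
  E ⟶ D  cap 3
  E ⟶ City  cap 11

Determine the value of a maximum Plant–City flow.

Augment Plant→A→D→City: bottleneck 7, flow now 7.
Augment Plant→A→E→City: bottleneck 3, flow now 10.
Augment Plant→B→D→City: bottleneck 4, flow now 14.
Augment Plant→B→E→City: bottleneck 5, flow now 19.
Augment Plant→C→E→City: bottleneck 3, flow now 22.
Augment Plant→C→E→D→City: bottleneck 1, flow now 23.
No augmenting path remains; maximum flow = 23.
In the residual graph, reachable from Plant: {Plant, A, B, C, D, E}.
Min-cut edges: D→City (12), E→City (11); capacity 12 + 11 = 23.
This cut is saturated, so no flow can exceed 23.

23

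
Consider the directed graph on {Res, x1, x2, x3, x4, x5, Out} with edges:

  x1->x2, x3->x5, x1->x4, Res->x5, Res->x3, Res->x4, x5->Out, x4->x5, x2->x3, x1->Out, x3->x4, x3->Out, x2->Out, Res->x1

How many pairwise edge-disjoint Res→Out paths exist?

3

Assign every edge capacity 1; by Menger, the answer equals the max flow.
Path Res→x1→Out (+1); total 1.
Path Res→x3→Out (+1); total 2.
Path Res→x5→Out (+1); total 3.
No residual Res→Out path; max flow = 3.
Certifying cut of size 3: {Res→x1, Res→x3, x5→Out}.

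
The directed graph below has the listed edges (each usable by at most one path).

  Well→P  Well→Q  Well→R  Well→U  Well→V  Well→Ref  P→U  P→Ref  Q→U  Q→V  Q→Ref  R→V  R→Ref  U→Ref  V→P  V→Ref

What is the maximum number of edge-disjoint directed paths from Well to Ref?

Assign every edge capacity 1; by Menger, the answer equals the max flow.
Path Well→Ref (+1); total 1.
Path Well→P→Ref (+1); total 2.
Path Well→Q→Ref (+1); total 3.
Path Well→R→Ref (+1); total 4.
Path Well→U→Ref (+1); total 5.
Path Well→V→Ref (+1); total 6.
No residual Well→Ref path; max flow = 6.
Certifying cut of size 6: {Well→P, Well→Q, Well→R, Well→Ref, Well→U, Well→V}.

6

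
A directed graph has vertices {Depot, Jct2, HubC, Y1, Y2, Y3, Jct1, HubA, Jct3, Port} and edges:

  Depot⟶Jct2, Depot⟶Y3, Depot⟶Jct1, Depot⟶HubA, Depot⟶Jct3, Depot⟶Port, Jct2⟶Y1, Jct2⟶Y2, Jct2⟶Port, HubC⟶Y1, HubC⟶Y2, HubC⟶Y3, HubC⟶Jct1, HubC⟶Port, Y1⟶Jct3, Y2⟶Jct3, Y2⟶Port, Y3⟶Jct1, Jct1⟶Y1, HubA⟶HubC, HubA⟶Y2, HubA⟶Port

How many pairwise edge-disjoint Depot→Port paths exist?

3

Assign every edge capacity 1; by Menger, the answer equals the max flow.
Path Depot→Port (+1); total 1.
Path Depot→Jct2→Port (+1); total 2.
Path Depot→HubA→Port (+1); total 3.
No residual Depot→Port path; max flow = 3.
Certifying cut of size 3: {Depot→HubA, Depot→Jct2, Depot→Port}.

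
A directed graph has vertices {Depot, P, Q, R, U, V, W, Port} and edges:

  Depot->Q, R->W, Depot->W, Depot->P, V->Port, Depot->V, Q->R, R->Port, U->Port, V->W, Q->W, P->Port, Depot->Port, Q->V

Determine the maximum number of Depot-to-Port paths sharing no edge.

4

Assign every edge capacity 1; by Menger, the answer equals the max flow.
Path Depot→Port (+1); total 1.
Path Depot→P→Port (+1); total 2.
Path Depot→V→Port (+1); total 3.
Path Depot→Q→R→Port (+1); total 4.
No residual Depot→Port path; max flow = 4.
Certifying cut of size 4: {Depot→P, Depot→Port, Depot→Q, Depot→V}.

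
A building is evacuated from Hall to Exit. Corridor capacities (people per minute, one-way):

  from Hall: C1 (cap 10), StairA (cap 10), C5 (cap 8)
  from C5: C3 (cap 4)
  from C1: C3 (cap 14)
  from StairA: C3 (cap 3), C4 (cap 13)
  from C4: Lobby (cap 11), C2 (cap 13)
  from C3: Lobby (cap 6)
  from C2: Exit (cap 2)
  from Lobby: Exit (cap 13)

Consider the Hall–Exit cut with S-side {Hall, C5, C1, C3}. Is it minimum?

No — its capacity is 16, but the minimum cut has capacity 15.

Given cut capacity: 10 + 6 = 16.
Augment Hall→C5→C3→Lobby→Exit: bottleneck 4, flow now 4.
Augment Hall→C1→C3→Lobby→Exit: bottleneck 2, flow now 6.
Augment Hall→StairA→C4→C2→Exit: bottleneck 2, flow now 8.
Augment Hall→StairA→C4→Lobby→Exit: bottleneck 7, flow now 15.
No augmenting path remains; maximum flow = 15.
In the residual graph, reachable from Hall: {Hall, C5, C1, StairA, C4, C3, C2, Lobby}.
Min-cut edges: C2→Exit (2), Lobby→Exit (13); capacity 2 + 13 = 15.
Cut capacity 16 exceeds the max flow 15, so it is not minimum.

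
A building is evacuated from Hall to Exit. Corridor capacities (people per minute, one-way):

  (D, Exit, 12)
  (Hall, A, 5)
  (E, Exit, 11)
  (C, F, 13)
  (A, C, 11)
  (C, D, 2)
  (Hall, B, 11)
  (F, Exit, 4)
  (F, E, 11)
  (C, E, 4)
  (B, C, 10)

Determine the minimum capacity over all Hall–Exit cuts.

Augment Hall→A→C→D→Exit: bottleneck 2, flow now 2.
Augment Hall→A→C→E→Exit: bottleneck 3, flow now 5.
Augment Hall→B→C→E→Exit: bottleneck 1, flow now 6.
Augment Hall→B→C→F→Exit: bottleneck 4, flow now 10.
Augment Hall→B→C→F→E→Exit: bottleneck 5, flow now 15.
No augmenting path remains; maximum flow = 15.
By max-flow min-cut, the minimum cut capacity equals the max flow.
In the residual graph, reachable from Hall: {Hall, B}.
Min-cut edges: Hall→A (5), B→C (10); capacity 5 + 10 = 15.

15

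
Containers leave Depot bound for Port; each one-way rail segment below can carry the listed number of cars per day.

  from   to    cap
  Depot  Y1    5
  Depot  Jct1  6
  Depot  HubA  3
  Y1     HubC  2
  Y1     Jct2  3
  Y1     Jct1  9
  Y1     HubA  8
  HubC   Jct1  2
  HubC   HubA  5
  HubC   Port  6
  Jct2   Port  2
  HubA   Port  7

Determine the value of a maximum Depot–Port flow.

Augment Depot→HubA→Port: bottleneck 3, flow now 3.
Augment Depot→Y1→HubC→Port: bottleneck 2, flow now 5.
Augment Depot→Y1→Jct2→Port: bottleneck 2, flow now 7.
Augment Depot→Y1→HubA→Port: bottleneck 1, flow now 8.
No augmenting path remains; maximum flow = 8.
In the residual graph, reachable from Depot: {Depot, Jct1}.
Min-cut edges: Depot→Y1 (5), Depot→HubA (3); capacity 5 + 3 = 8.
This cut is saturated, so no flow can exceed 8.

8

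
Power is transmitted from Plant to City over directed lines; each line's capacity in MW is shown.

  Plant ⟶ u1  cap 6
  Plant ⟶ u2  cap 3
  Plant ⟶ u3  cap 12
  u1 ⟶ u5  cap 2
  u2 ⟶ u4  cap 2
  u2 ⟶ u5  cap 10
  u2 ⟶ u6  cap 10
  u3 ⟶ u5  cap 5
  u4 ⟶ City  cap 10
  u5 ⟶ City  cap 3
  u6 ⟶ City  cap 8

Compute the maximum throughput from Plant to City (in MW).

Augment Plant→u1→u5→City: bottleneck 2, flow now 2.
Augment Plant→u2→u4→City: bottleneck 2, flow now 4.
Augment Plant→u2→u5→City: bottleneck 1, flow now 5.
Augment Plant→u3→u5→u2→u6→City: bottleneck 1, flow now 6. (uses reverse residual edge)
No augmenting path remains; maximum flow = 6.
In the residual graph, reachable from Plant: {Plant, u1, u3, u5}.
Min-cut edges: Plant→u2 (3), u5→City (3); capacity 3 + 3 = 6.
This cut is saturated, so no flow can exceed 6.

6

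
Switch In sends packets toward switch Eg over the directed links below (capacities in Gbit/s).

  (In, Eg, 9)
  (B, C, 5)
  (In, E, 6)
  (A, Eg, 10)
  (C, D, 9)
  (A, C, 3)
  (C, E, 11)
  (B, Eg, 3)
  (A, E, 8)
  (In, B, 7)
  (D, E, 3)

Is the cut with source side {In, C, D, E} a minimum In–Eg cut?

No — its capacity is 16, but the minimum cut has capacity 12.

Given cut capacity: 7 + 9 = 16.
Augment In→Eg: bottleneck 9, flow now 9.
Augment In→B→Eg: bottleneck 3, flow now 12.
No augmenting path remains; maximum flow = 12.
In the residual graph, reachable from In: {In, B, C, D, E}.
Min-cut edges: In→Eg (9), B→Eg (3); capacity 9 + 3 = 12.
Cut capacity 16 exceeds the max flow 12, so it is not minimum.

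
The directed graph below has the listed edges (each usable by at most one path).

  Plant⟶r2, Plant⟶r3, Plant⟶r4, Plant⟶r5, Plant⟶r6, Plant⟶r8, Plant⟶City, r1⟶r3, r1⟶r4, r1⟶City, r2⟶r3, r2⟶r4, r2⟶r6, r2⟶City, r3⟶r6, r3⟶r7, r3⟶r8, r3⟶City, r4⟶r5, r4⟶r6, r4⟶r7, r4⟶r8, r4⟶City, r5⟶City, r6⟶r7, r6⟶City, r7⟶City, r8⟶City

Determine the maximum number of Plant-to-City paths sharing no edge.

7

Assign every edge capacity 1; by Menger, the answer equals the max flow.
Path Plant→City (+1); total 1.
Path Plant→r2→City (+1); total 2.
Path Plant→r3→City (+1); total 3.
Path Plant→r4→City (+1); total 4.
Path Plant→r5→City (+1); total 5.
Path Plant→r6→City (+1); total 6.
Path Plant→r8→City (+1); total 7.
No residual Plant→City path; max flow = 7.
Certifying cut of size 7: {Plant→City, Plant→r2, Plant→r3, Plant→r4, Plant→r5, Plant→r6, Plant→r8}.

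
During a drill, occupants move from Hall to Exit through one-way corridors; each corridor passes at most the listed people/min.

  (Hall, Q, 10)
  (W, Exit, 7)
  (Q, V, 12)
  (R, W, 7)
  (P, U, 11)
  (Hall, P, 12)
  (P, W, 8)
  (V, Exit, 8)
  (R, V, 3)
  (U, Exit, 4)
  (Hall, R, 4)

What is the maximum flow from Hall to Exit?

Augment Hall→P→U→Exit: bottleneck 4, flow now 4.
Augment Hall→P→W→Exit: bottleneck 7, flow now 11.
Augment Hall→Q→V→Exit: bottleneck 8, flow now 19.
No augmenting path remains; maximum flow = 19.
In the residual graph, reachable from Hall: {Hall, P, Q, R, U, V, W}.
Min-cut edges: U→Exit (4), V→Exit (8), W→Exit (7); capacity 4 + 8 + 7 = 19.
This cut is saturated, so no flow can exceed 19.

19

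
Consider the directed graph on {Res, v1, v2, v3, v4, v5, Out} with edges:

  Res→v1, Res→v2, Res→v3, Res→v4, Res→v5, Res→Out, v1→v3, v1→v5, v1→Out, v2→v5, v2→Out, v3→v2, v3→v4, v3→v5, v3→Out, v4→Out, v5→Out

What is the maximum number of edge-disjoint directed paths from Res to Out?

6

Assign every edge capacity 1; by Menger, the answer equals the max flow.
Path Res→Out (+1); total 1.
Path Res→v1→Out (+1); total 2.
Path Res→v2→Out (+1); total 3.
Path Res→v3→Out (+1); total 4.
Path Res→v4→Out (+1); total 5.
Path Res→v5→Out (+1); total 6.
No residual Res→Out path; max flow = 6.
Certifying cut of size 6: {Res→Out, Res→v1, Res→v2, Res→v3, Res→v4, Res→v5}.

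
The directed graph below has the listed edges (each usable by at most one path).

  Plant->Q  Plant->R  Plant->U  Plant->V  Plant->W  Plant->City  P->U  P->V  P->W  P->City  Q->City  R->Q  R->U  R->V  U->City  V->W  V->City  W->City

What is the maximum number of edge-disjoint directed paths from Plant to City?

5

Assign every edge capacity 1; by Menger, the answer equals the max flow.
Path Plant→City (+1); total 1.
Path Plant→Q→City (+1); total 2.
Path Plant→U→City (+1); total 3.
Path Plant→V→City (+1); total 4.
Path Plant→W→City (+1); total 5.
No residual Plant→City path; max flow = 5.
Certifying cut of size 5: {Plant→City, Q→City, U→City, V→City, W→City}.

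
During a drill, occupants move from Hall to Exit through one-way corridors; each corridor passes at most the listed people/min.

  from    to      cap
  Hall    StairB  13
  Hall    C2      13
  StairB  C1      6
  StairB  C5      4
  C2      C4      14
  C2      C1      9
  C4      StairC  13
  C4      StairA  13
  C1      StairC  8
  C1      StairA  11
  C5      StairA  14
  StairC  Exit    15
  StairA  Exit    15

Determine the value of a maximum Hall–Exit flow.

23

Augment Hall→StairB→C1→StairC→Exit: bottleneck 6, flow now 6.
Augment Hall→StairB→C5→StairA→Exit: bottleneck 4, flow now 10.
Augment Hall→C2→C4→StairC→Exit: bottleneck 9, flow now 19.
Augment Hall→C2→C4→StairA→Exit: bottleneck 4, flow now 23.
No augmenting path remains; maximum flow = 23.
In the residual graph, reachable from Hall: {Hall, StairB}.
Min-cut edges: Hall→C2 (13), StairB→C1 (6), StairB→C5 (4); capacity 13 + 6 + 4 = 23.
This cut is saturated, so no flow can exceed 23.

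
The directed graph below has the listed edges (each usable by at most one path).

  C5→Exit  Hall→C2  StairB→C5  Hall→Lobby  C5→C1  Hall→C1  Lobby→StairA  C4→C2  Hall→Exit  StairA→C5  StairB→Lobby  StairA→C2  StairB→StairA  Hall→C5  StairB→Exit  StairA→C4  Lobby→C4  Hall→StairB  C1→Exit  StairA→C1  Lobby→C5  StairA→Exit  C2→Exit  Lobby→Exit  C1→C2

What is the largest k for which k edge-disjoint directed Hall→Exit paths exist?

6

Assign every edge capacity 1; by Menger, the answer equals the max flow.
Path Hall→Exit (+1); total 1.
Path Hall→StairB→Exit (+1); total 2.
Path Hall→Lobby→Exit (+1); total 3.
Path Hall→C2→Exit (+1); total 4.
Path Hall→C5→Exit (+1); total 5.
Path Hall→C1→Exit (+1); total 6.
No residual Hall→Exit path; max flow = 6.
Certifying cut of size 6: {Hall→C1, Hall→C2, Hall→C5, Hall→Exit, Hall→Lobby, Hall→StairB}.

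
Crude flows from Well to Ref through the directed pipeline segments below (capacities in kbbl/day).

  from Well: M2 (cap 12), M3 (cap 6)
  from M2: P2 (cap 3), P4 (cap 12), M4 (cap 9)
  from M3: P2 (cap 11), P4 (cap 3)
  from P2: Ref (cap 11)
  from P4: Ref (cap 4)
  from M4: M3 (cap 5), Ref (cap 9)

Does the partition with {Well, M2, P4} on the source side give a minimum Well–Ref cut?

Given cut capacity: 6 + 3 + 9 + 4 = 22.
Augment Well→M2→P2→Ref: bottleneck 3, flow now 3.
Augment Well→M2→P4→Ref: bottleneck 4, flow now 7.
Augment Well→M2→M4→Ref: bottleneck 5, flow now 12.
Augment Well→M3→P2→Ref: bottleneck 6, flow now 18.
No augmenting path remains; maximum flow = 18.
In the residual graph, reachable from Well: {Well}.
Min-cut edges: Well→M2 (12), Well→M3 (6); capacity 12 + 6 = 18.
Cut capacity 22 exceeds the max flow 18, so it is not minimum.

No — its capacity is 22, but the minimum cut has capacity 18.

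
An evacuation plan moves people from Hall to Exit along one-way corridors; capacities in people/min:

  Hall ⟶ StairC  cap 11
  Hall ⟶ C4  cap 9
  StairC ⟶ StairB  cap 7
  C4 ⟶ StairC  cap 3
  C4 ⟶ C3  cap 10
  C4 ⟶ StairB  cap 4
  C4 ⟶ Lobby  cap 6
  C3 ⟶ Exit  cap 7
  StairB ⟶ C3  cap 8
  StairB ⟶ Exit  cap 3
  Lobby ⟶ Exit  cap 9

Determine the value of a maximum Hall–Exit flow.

Augment Hall→StairC→StairB→Exit: bottleneck 3, flow now 3.
Augment Hall→C4→C3→Exit: bottleneck 7, flow now 10.
Augment Hall→C4→Lobby→Exit: bottleneck 2, flow now 12.
Augment Hall→StairC→StairB→C3→C4→Lobby→Exit: bottleneck 4, flow now 16. (uses reverse residual edge)
No augmenting path remains; maximum flow = 16.
In the residual graph, reachable from Hall: {Hall, StairC}.
Min-cut edges: Hall→C4 (9), StairC→StairB (7); capacity 9 + 7 = 16.
This cut is saturated, so no flow can exceed 16.

16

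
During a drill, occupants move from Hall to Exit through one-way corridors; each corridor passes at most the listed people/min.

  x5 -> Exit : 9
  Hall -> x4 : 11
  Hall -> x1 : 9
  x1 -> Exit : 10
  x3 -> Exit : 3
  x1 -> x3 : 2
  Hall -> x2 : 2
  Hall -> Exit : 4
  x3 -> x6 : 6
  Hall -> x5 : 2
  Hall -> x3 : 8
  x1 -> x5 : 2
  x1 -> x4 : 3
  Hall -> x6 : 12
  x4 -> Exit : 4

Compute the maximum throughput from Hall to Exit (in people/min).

Augment Hall→Exit: bottleneck 4, flow now 4.
Augment Hall→x1→Exit: bottleneck 9, flow now 13.
Augment Hall→x3→Exit: bottleneck 3, flow now 16.
Augment Hall→x4→Exit: bottleneck 4, flow now 20.
Augment Hall→x5→Exit: bottleneck 2, flow now 22.
No augmenting path remains; maximum flow = 22.
In the residual graph, reachable from Hall: {Hall, x2, x3, x4, x6}.
Min-cut edges: Hall→x1 (9), Hall→x5 (2), Hall→Exit (4), x3→Exit (3), x4→Exit (4); capacity 9 + 2 + 4 + 3 + 4 = 22.
This cut is saturated, so no flow can exceed 22.

22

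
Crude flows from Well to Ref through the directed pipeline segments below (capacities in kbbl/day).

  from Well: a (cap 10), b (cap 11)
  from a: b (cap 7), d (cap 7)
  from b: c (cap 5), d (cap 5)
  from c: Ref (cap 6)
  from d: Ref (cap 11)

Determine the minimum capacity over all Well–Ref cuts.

16

Augment Well→a→d→Ref: bottleneck 7, flow now 7.
Augment Well→b→c→Ref: bottleneck 5, flow now 12.
Augment Well→b→d→Ref: bottleneck 4, flow now 16.
No augmenting path remains; maximum flow = 16.
By max-flow min-cut, the minimum cut capacity equals the max flow.
In the residual graph, reachable from Well: {Well, a, b, d}.
Min-cut edges: b→c (5), d→Ref (11); capacity 5 + 11 = 16.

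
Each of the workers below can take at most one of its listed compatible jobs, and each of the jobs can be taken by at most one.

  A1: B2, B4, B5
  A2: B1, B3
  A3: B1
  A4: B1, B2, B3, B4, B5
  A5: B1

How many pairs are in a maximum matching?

Unit-capacity flow: source→left, listed edges, right→sink; max matching = max flow.
Augmenting path A1→B2 (+1); matched 1.
Augmenting path A2→B1 (+1); matched 2.
Augmenting path A4→B3 (+1); matched 3.
Augmenting path A3→B1→A2→B3→A4→B4 (+1); matched 4.
No augmenting path remains; maximum matching = 4.
König certificate: {A1, A2, A4, B1} is a vertex cover of size 4 (every listed pair touches it), so no matching can be larger.

4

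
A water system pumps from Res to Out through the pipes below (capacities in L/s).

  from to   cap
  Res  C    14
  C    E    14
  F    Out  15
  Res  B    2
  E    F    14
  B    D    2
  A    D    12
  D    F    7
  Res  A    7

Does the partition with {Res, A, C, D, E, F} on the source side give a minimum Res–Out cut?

No — its capacity is 17, but the minimum cut has capacity 15.

Given cut capacity: 2 + 15 = 17.
Augment Res→A→D→F→Out: bottleneck 7, flow now 7.
Augment Res→C→E→F→Out: bottleneck 8, flow now 15.
No augmenting path remains; maximum flow = 15.
In the residual graph, reachable from Res: {Res, A, B, C, D, E, F}.
Min-cut edges: F→Out (15); capacity 15 = 15.
Cut capacity 17 exceeds the max flow 15, so it is not minimum.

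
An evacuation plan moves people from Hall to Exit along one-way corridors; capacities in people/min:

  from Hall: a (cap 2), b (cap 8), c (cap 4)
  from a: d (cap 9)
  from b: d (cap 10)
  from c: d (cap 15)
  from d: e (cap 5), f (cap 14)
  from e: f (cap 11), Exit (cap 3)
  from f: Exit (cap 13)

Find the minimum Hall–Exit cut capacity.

14

Augment Hall→a→d→e→Exit: bottleneck 2, flow now 2.
Augment Hall→b→d→e→Exit: bottleneck 1, flow now 3.
Augment Hall→b→d→f→Exit: bottleneck 7, flow now 10.
Augment Hall→c→d→f→Exit: bottleneck 4, flow now 14.
No augmenting path remains; maximum flow = 14.
By max-flow min-cut, the minimum cut capacity equals the max flow.
In the residual graph, reachable from Hall: {Hall}.
Min-cut edges: Hall→a (2), Hall→b (8), Hall→c (4); capacity 2 + 8 + 4 = 14.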